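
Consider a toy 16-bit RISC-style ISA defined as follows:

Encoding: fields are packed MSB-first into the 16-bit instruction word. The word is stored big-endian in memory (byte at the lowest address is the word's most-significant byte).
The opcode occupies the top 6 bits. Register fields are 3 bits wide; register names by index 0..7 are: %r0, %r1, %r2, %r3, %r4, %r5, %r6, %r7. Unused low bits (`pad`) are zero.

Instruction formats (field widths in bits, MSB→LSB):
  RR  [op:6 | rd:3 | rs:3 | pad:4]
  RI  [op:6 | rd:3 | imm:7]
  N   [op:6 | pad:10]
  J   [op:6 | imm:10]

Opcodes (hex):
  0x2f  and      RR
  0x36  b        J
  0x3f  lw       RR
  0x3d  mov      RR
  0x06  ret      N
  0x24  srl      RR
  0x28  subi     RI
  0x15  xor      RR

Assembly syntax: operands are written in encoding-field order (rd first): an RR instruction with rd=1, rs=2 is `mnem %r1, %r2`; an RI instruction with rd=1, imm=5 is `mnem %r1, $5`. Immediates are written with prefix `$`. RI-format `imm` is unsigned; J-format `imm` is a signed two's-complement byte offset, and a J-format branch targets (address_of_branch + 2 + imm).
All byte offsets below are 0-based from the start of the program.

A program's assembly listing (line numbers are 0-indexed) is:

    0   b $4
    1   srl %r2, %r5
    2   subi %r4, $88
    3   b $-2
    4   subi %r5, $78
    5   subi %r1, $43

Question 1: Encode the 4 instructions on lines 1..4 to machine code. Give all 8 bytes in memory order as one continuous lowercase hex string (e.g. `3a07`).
1. srl fields op=0x24:6|rd=2:3|rs=5:3|pad=0:4 → word 9150h → 91 50
2. subi fields op=0x28:6|rd=4:3|imm=88:7 → word a258h → a2 58
3. b fields op=0x36:6|imm=-2:10 → word dbfeh → db fe
4. subi fields op=0x28:6|rd=5:3|imm=78:7 → word a2ceh → a2 ce

9150a258dbfea2ce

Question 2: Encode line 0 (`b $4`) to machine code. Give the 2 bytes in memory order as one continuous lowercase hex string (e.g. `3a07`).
d804

0. b fields op=0x36:6|imm=4:10 → word d804h → d8 04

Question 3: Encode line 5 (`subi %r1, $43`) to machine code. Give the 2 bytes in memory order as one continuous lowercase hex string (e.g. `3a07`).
5. subi fields op=0x28:6|rd=1:3|imm=43:7 → word a0abh → a0 ab

a0ab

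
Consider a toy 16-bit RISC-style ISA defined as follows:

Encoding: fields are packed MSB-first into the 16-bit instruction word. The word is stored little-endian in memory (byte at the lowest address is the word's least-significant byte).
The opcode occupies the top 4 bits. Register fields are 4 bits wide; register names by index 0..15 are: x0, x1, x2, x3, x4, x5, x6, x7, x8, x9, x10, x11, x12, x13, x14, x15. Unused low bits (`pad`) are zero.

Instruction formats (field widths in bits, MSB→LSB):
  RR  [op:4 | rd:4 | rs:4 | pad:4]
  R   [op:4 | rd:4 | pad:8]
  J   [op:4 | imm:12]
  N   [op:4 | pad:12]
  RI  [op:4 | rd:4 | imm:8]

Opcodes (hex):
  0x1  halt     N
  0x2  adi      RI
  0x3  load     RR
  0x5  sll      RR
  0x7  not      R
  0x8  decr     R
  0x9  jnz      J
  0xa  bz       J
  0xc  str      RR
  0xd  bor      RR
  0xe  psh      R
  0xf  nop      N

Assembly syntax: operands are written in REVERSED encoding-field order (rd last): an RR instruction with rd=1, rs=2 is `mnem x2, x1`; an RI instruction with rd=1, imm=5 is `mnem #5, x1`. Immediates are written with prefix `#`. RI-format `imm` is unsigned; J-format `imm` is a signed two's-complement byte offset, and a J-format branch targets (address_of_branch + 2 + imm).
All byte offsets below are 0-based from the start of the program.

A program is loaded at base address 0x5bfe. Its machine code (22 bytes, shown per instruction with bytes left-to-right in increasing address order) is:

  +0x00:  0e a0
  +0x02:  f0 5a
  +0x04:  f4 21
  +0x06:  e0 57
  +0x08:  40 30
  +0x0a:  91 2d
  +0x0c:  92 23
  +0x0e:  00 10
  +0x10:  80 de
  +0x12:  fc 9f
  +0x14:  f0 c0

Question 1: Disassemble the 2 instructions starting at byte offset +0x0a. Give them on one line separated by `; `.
adi #145, x13; adi #146, x3

+0x0a: 91 2d ⇒ word 0x2d91 (little)
  opcode bits[15:12]=0x2: adi/RI
  rd@[11:8]=0xd ⇒ x13
  imm@[7:0]=0x91 ⇒ #145
+0x0c: 92 23 ⇒ word 0x2392 (little)
  opcode bits[15:12]=0x2: adi/RI
  rd@[11:8]=0x3 ⇒ x3
  imm@[7:0]=0x92 ⇒ #146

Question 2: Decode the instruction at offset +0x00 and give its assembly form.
bz #14

off 0x00: read 0e a0 as little → 0xa00e
  opcode bits[15:12]=0xa: bz/J
  imm@[11:0]=0xe ⇒ #14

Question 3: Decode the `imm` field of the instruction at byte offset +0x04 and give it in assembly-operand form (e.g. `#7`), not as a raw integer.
#244

@+04  little-endian(f4 21) = 0x21f4
  opcode bits[15:12]=0x2: adi/RI
  rd@[11:8]=0x1 ⇒ x1
  imm@[7:0]=0xf4 ⇒ #244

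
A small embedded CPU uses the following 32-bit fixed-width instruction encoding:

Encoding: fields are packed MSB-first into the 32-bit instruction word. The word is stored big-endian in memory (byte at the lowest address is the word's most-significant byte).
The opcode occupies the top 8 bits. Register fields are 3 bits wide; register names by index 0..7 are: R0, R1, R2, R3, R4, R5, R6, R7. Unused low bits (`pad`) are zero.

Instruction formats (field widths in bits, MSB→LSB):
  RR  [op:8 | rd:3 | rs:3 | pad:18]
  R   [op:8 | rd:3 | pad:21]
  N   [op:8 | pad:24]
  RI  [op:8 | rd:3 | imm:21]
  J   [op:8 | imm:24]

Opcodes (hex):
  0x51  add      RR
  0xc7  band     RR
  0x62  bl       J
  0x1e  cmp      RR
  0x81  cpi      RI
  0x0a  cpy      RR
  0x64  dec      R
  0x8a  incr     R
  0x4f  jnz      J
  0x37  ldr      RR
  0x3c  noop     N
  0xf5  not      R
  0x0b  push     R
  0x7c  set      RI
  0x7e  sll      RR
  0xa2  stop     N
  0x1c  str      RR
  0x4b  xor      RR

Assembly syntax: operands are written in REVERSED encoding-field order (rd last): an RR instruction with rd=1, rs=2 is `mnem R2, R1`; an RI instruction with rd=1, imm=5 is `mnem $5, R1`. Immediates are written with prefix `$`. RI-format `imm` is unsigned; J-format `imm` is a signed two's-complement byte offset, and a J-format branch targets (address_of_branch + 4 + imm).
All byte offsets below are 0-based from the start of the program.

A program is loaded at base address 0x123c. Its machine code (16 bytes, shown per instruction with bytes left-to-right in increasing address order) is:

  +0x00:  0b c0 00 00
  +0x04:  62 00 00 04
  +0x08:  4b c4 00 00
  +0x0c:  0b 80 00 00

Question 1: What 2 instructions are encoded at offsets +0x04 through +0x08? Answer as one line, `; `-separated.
bl $4; xor R1, R6

[04] 62 00 00 04 → 0x62000004
  top 8b → 0x62 → bl [J]
  imm@[23:0]=0x4 ⇒ $4
[08] 4b c4 00 00 → 0x4bc40000
  top 8b → 0x4b → xor [RR]
  rd@[23:21]=0x6 ⇒ R6
  rs@[20:18]=0x1 ⇒ R1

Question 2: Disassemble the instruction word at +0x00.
push R6

[00] 0b c0 00 00 → 0x0bc00000
  opcode bits[31:24]=0xb: push/R
  rd@[23:21]=0x6 ⇒ R6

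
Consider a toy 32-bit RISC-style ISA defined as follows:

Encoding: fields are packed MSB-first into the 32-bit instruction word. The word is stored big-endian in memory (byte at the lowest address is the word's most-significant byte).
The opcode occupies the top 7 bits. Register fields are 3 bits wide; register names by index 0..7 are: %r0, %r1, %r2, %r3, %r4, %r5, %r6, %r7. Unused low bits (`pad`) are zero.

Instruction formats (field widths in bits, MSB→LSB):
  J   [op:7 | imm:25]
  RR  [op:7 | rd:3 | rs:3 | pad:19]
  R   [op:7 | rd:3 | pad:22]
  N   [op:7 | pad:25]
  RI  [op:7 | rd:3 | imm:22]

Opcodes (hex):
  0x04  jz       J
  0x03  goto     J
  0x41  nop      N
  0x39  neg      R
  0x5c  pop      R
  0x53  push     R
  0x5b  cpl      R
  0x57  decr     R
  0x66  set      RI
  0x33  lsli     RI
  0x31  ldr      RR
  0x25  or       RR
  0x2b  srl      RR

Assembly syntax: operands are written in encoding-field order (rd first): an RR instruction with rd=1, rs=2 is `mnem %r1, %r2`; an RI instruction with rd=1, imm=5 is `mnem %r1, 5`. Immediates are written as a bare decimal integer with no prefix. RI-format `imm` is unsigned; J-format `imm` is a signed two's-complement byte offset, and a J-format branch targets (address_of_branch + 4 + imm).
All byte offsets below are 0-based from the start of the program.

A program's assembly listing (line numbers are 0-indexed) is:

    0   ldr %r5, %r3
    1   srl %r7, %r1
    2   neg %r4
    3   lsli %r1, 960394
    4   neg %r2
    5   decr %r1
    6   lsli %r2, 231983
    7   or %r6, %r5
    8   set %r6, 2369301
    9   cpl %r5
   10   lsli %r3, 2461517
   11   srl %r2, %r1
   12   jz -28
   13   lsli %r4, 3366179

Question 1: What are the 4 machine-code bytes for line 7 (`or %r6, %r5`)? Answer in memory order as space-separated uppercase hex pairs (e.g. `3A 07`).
7. or fields op=0x25:7|rd=6:3|rs=5:3|pad=0:19 → word 4ba80000h → 4b a8 00 00

4B A8 00 00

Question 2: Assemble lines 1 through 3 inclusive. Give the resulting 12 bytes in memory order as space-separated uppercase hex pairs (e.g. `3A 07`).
57 C8 00 00 73 00 00 00 66 4E A7 8A

L1: srl op=0x2b:7|rd=7:3|rs=1:3|pad=0:19 ⇒ 0x57c80000 ⇒ big 57 c8 00 00
L2: neg op=0x39:7|rd=4:3|pad=0:22 ⇒ 0x73000000 ⇒ big 73 00 00 00
L3: lsli op=0x33:7|rd=1:3|imm=960394:22 ⇒ 0x664ea78a ⇒ big 66 4e a7 8a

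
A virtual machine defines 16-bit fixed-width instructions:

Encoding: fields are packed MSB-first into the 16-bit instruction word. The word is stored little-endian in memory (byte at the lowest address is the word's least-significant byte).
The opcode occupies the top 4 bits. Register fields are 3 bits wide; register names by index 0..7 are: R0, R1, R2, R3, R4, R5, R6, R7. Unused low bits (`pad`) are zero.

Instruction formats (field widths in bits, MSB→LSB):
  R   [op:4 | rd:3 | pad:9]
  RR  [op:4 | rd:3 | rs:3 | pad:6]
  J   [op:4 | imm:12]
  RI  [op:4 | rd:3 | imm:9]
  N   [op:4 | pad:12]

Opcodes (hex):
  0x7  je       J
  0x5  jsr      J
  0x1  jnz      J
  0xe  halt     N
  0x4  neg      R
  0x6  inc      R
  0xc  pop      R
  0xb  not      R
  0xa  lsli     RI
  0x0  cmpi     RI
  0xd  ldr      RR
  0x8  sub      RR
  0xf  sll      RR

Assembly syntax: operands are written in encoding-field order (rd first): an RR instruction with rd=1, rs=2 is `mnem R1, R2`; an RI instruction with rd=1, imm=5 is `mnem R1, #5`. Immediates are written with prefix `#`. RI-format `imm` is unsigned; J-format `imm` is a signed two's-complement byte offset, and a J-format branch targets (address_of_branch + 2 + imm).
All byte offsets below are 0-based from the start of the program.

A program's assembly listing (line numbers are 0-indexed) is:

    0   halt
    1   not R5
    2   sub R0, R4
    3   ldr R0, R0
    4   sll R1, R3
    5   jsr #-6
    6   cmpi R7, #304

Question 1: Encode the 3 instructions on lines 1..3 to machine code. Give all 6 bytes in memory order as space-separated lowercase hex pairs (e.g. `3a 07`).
00 ba 00 81 00 d0

1. not fields op=0xb:4|rd=5:3|pad=0:9 → word ba00h → 00 ba
2. sub fields op=0x8:4|rd=0:3|rs=4:3|pad=0:6 → word 8100h → 00 81
3. ldr fields op=0xd:4|rd=0:3|rs=0:3|pad=0:6 → word d000h → 00 d0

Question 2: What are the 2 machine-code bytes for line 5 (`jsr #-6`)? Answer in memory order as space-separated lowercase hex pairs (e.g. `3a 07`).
L5: jsr op=0x5:4|imm=-6:12 ⇒ 0x5ffa ⇒ little fa 5f

fa 5f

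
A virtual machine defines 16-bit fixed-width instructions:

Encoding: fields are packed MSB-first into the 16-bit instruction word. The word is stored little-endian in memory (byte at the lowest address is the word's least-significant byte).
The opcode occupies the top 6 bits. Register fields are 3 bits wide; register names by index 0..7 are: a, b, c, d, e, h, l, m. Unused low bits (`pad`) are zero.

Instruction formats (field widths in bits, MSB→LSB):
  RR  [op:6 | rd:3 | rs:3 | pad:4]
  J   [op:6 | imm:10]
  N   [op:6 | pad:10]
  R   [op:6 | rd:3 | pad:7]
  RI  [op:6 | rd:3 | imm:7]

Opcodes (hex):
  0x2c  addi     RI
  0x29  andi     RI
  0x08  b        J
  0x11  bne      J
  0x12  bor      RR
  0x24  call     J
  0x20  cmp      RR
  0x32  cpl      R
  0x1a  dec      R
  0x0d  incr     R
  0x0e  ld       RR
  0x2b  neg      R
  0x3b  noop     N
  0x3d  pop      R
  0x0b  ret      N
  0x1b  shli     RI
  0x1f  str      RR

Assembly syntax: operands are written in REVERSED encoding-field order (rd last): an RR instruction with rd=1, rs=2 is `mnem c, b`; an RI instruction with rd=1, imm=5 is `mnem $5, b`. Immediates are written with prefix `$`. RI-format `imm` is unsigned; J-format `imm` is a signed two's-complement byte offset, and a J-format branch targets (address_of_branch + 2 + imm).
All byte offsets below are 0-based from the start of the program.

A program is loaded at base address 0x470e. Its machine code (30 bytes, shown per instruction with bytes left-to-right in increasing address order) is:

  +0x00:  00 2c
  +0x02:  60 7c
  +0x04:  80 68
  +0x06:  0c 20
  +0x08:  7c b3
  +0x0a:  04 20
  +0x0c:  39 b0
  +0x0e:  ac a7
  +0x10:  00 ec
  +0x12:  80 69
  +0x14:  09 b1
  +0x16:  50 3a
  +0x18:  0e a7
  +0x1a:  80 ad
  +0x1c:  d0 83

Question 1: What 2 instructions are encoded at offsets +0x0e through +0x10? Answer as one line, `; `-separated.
+0x0e: ac a7 ⇒ word 0xa7ac (little)
  top 6b → 0x29 → andi [RI]
  rd@[9:7]=0x7 ⇒ m
  imm@[6:0]=0x2c ⇒ $44
+0x10: 00 ec ⇒ word 0xec00 (little)
  top 6b → 0x3b → noop [N]

andi $44, m; noop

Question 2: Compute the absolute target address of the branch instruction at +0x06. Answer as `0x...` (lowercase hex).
off 0x06: read 0c 20 as little → 0x200c
  opcode bits[15:10]=0x8: b/J
  imm@[9:0]=0xc ⇒ $12
  target = base 0x470e + off 0x06 + 2 + imm 12 = 0x4722

0x4722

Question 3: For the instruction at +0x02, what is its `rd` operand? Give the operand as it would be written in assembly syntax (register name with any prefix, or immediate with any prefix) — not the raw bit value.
off 0x02: read 60 7c as little → 0x7c60
  op=0x7c60>>10=0x1f ⇒ str (RR)
  [9:7] rd=0 = a
  [6:4] rs=6 = l

a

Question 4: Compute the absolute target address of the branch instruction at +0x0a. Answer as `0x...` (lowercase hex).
off 0x0a: read 04 20 as little → 0x2004
  opcode bits[15:10]=0x8: b/J
  imm@[9:0]=0x4 ⇒ $4
  target = base 0x470e + off 0x0a + 2 + imm 4 = 0x471e

0x471e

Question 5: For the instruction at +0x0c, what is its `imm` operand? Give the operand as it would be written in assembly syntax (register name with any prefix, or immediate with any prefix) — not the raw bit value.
$57

off 0x0c: read 39 b0 as little → 0xb039
  top 6b → 0x2c → addi [RI]
  [9:7] rd=0 = a
  [6:0] imm=57 = $57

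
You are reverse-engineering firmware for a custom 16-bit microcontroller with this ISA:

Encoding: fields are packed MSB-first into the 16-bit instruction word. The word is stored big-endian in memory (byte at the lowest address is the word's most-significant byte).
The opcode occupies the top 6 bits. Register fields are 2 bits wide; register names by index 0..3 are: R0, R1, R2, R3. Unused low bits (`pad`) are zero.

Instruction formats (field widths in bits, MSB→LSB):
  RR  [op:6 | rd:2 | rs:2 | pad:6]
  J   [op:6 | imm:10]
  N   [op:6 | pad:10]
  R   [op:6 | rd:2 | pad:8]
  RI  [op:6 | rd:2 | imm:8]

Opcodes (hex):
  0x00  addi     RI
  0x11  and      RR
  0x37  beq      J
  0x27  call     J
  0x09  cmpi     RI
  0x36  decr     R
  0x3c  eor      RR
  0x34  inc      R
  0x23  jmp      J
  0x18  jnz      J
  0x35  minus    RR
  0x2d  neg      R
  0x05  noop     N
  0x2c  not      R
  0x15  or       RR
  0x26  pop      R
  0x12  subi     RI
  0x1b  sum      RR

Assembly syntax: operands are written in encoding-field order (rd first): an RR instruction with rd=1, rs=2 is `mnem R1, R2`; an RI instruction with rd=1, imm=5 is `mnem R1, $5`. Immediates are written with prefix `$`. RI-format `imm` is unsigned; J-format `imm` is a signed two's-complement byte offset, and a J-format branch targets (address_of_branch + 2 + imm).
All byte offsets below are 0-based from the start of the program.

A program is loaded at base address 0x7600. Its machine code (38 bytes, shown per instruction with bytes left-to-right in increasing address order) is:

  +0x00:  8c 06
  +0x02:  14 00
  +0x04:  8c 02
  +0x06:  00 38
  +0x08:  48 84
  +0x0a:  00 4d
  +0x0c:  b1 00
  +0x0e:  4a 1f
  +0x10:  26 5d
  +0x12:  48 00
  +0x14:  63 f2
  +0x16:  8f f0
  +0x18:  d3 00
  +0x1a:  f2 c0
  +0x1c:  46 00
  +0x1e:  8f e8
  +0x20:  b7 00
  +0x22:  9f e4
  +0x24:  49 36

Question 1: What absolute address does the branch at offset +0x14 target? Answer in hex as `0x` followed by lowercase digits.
0x7608

+0x14: 63 f2 ⇒ word 0x63f2 (big)
  top 6b → 0x18 → jnz [J]
  imm@[9:0]=0x3f2 (s10→-14) ⇒ $-14
  target = base 0x7600 + off 0x14 + 2 + imm -14 = 0x7608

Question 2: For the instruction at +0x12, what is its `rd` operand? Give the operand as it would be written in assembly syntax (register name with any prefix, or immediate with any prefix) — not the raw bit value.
R0

@+12  big-endian(48 00) = 0x4800
  op=0x4800>>10=0x12 ⇒ subi (RI)
  rd@[9:8]=0x0 ⇒ R0
  imm@[7:0]=0x0 ⇒ $0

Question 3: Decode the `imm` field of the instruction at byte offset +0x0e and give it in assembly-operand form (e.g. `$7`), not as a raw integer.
$31

+0x0e: 4a 1f ⇒ word 0x4a1f (big)
  top 6b → 0x12 → subi [RI]
  rd@[9:8]=0x2 ⇒ R2
  imm@[7:0]=0x1f ⇒ $31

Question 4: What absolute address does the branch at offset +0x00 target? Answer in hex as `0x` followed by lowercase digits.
[00] 8c 06 → 0x8c06
  op=0x8c06>>10=0x23 ⇒ jmp (J)
  [9:0] imm=6 = $6
  target = base 0x7600 + off 0x00 + 2 + imm 6 = 0x7608

0x7608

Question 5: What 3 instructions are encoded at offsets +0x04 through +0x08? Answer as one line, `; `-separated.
jmp $2; addi R0, $56; subi R0, $132

+0x04: 8c 02 ⇒ word 0x8c02 (big)
  top 6b → 0x23 → jmp [J]
  imm: (w>>0)&0x3ff=0x2 → $2
+0x06: 00 38 ⇒ word 0x0038 (big)
  top 6b → 0x0 → addi [RI]
  rd: (w>>8)&0x3=0x0 → R0
  imm: (w>>0)&0xff=0x38 → $56
+0x08: 48 84 ⇒ word 0x4884 (big)
  top 6b → 0x12 → subi [RI]
  rd: (w>>8)&0x3=0x0 → R0
  imm: (w>>0)&0xff=0x84 → $132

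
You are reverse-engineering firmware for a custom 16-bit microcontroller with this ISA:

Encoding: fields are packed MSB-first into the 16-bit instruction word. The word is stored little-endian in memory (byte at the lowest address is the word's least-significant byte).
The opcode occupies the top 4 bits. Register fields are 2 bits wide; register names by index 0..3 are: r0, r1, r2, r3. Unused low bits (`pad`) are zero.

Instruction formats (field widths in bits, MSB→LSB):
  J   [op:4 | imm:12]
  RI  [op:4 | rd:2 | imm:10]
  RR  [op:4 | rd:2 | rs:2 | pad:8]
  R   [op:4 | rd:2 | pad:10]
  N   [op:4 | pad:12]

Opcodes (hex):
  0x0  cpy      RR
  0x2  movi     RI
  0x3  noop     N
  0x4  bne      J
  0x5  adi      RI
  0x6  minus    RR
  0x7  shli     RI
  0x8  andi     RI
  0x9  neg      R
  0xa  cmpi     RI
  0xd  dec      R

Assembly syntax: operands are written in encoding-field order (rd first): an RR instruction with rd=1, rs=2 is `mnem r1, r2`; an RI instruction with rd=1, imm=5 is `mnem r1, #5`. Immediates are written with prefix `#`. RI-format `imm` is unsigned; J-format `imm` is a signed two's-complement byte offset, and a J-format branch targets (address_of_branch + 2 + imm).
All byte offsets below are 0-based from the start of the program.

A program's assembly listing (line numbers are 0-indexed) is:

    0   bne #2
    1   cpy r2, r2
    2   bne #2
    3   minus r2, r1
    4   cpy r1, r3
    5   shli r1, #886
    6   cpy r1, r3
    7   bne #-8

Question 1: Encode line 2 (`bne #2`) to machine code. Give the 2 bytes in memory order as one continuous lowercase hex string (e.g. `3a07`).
2. bne fields op=0x4:4|imm=2:12 → word 4002h → 02 40

0240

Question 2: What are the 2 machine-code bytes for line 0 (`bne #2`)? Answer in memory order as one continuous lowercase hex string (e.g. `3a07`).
line 0 (bne): pack op=0x4:4|imm=2:12 = 0x4002; little→ 02 40

0240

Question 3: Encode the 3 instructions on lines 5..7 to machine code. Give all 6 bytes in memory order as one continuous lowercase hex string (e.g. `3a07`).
L5: shli op=0x7:4|rd=1:2|imm=886:10 ⇒ 0x7776 ⇒ little 76 77
L6: cpy op=0x0:4|rd=1:2|rs=3:2|pad=0:8 ⇒ 0x0700 ⇒ little 00 07
L7: bne op=0x4:4|imm=-8:12 ⇒ 0x4ff8 ⇒ little f8 4f

76770007f84f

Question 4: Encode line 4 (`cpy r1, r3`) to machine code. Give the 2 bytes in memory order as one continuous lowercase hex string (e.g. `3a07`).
0007

line 4 (cpy): pack op=0x0:4|rd=1:2|rs=3:2|pad=0:8 = 0x0700; little→ 00 07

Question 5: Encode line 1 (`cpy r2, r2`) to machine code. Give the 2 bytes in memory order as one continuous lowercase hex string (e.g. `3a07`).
000a

1. cpy fields op=0x0:4|rd=2:2|rs=2:2|pad=0:8 → word 0a00h → 00 0a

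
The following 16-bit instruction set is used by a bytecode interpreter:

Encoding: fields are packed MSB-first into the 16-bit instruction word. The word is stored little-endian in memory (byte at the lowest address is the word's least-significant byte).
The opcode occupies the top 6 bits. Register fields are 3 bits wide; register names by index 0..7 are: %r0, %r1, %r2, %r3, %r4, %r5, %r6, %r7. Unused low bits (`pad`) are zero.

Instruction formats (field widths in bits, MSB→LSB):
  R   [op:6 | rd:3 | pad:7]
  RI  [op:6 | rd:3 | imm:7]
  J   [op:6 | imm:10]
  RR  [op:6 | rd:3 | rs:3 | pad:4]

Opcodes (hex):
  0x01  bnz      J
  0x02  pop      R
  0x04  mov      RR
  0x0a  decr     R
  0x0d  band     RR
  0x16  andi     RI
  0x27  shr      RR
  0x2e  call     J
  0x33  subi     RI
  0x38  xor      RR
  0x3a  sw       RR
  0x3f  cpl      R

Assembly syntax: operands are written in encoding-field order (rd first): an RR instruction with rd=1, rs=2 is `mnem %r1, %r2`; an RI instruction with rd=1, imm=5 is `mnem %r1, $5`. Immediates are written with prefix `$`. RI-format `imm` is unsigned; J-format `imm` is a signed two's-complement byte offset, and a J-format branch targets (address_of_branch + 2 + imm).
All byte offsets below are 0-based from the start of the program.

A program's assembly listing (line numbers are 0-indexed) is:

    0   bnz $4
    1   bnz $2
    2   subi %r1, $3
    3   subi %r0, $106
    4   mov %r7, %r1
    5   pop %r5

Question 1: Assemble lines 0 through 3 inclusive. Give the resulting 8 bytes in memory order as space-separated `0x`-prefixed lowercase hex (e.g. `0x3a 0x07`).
0x04 0x04 0x02 0x04 0x83 0xcc 0x6a 0xcc

L0: bnz op=0x1:6|imm=4:10 ⇒ 0x0404 ⇒ little 04 04
L1: bnz op=0x1:6|imm=2:10 ⇒ 0x0402 ⇒ little 02 04
L2: subi op=0x33:6|rd=1:3|imm=3:7 ⇒ 0xcc83 ⇒ little 83 cc
L3: subi op=0x33:6|rd=0:3|imm=106:7 ⇒ 0xcc6a ⇒ little 6a cc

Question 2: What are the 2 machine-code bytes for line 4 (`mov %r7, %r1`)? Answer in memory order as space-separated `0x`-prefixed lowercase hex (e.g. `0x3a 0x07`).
0x90 0x13

4. mov fields op=0x4:6|rd=7:3|rs=1:3|pad=0:4 → word 1390h → 90 13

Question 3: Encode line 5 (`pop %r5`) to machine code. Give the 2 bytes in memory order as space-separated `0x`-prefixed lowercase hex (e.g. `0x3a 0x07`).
0x80 0x0a

5. pop fields op=0x2:6|rd=5:3|pad=0:7 → word 0a80h → 80 0a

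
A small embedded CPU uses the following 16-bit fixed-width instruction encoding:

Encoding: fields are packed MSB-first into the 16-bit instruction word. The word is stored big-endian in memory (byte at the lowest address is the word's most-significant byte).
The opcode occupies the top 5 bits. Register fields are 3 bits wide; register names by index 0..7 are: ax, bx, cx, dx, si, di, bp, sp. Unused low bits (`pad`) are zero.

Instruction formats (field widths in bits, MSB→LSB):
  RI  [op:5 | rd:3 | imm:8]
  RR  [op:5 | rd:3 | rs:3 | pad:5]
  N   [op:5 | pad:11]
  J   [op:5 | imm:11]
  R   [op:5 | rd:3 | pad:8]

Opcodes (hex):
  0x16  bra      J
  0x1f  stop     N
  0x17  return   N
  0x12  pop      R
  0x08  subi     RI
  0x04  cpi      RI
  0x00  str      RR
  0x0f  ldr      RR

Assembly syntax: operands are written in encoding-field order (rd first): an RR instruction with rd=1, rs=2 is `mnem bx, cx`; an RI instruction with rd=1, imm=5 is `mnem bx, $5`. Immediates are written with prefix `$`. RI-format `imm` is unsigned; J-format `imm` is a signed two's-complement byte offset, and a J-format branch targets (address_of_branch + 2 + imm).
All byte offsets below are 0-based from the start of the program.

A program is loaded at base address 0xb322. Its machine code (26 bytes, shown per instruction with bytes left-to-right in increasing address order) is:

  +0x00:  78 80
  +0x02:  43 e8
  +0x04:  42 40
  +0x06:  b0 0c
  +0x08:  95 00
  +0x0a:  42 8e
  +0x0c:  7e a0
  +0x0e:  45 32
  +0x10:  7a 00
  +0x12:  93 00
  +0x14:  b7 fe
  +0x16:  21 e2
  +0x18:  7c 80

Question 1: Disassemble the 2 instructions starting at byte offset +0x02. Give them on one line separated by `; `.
+0x02: 43 e8 ⇒ word 0x43e8 (big)
  opcode bits[15:11]=0x8: subi/RI
  rd@[10:8]=0x3 ⇒ dx
  imm@[7:0]=0xe8 ⇒ $232
+0x04: 42 40 ⇒ word 0x4240 (big)
  opcode bits[15:11]=0x8: subi/RI
  rd@[10:8]=0x2 ⇒ cx
  imm@[7:0]=0x40 ⇒ $64

subi dx, $232; subi cx, $64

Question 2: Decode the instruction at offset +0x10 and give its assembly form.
ldr cx, ax

[10] 7a 00 → 0x7a00
  op=0x7a00>>11=0xf ⇒ ldr (RR)
  rd@[10:8]=0x2 ⇒ cx
  rs@[7:5]=0x0 ⇒ ax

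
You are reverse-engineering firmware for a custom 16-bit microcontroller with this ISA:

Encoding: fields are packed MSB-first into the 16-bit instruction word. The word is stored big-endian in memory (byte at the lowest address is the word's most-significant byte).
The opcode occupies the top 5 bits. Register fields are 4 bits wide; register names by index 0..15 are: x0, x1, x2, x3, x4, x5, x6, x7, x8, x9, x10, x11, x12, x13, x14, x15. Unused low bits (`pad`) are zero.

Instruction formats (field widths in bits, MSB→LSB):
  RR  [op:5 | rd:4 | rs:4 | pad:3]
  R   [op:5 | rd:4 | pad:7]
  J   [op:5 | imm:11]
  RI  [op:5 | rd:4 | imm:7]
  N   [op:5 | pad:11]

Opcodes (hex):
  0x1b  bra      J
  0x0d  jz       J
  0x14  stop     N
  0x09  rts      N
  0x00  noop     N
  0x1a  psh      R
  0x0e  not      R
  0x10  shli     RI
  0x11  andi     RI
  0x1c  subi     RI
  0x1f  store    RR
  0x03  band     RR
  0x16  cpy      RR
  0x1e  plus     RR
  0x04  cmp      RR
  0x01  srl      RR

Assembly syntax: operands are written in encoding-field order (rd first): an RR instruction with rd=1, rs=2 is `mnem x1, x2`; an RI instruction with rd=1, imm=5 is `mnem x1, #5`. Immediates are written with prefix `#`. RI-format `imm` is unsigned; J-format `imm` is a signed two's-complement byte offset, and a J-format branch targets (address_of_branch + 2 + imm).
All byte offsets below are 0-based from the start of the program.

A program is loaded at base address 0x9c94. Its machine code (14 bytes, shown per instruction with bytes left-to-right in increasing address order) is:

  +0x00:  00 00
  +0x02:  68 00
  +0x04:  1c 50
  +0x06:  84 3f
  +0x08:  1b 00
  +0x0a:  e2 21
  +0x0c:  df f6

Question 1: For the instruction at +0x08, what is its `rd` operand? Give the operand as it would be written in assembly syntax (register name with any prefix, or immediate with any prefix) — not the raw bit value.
x6

+0x08: 1b 00 ⇒ word 0x1b00 (big)
  op=0x1b00>>11=0x3 ⇒ band (RR)
  rd@[10:7]=0x6 ⇒ x6
  rs@[6:3]=0x0 ⇒ x0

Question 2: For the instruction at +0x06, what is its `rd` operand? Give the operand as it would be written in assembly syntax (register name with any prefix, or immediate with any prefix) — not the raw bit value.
x8

@+06  big-endian(84 3f) = 0x843f
  top 5b → 0x10 → shli [RI]
  [10:7] rd=8 = x8
  [6:0] imm=63 = #63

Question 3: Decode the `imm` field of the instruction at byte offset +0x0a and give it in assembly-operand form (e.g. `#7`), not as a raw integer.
@+0a  big-endian(e2 21) = 0xe221
  opcode bits[15:11]=0x1c: subi/RI
  rd@[10:7]=0x4 ⇒ x4
  imm@[6:0]=0x21 ⇒ #33

#33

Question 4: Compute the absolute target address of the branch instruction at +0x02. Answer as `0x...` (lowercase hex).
off 0x02: read 68 00 as big → 0x6800
  opcode bits[15:11]=0xd: jz/J
  imm: (w>>0)&0x7ff=0x0 → #0
  target = base 0x9c94 + off 0x02 + 2 + imm 0 = 0x9c98

0x9c98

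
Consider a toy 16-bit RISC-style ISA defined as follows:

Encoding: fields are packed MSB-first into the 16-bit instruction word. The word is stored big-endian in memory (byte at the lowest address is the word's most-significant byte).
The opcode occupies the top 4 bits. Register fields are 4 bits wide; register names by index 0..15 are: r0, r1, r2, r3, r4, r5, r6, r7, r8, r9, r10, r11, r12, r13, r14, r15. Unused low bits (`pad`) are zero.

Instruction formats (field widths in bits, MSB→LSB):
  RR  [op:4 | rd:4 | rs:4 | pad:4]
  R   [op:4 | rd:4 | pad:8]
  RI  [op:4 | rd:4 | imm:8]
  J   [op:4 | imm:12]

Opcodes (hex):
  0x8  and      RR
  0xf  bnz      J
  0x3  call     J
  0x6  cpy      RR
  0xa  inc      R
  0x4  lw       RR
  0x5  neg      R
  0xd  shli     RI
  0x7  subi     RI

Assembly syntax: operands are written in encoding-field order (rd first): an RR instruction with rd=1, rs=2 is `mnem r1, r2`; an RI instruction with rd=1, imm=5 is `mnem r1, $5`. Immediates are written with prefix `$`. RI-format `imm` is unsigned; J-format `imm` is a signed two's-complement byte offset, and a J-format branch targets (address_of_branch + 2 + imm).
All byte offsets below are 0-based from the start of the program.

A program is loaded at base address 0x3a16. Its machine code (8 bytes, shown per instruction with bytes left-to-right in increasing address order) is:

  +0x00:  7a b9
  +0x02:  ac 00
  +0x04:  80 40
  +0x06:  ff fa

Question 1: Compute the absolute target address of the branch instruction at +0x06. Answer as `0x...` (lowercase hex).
0x3a18

@+06  big-endian(ff fa) = 0xfffa
  opcode bits[15:12]=0xf: bnz/J
  imm@[11:0]=0xffa (s12→-6) ⇒ $-6
  target = base 0x3a16 + off 0x06 + 2 + imm -6 = 0x3a18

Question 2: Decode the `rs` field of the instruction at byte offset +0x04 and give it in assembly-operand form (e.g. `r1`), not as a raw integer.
r4

off 0x04: read 80 40 as big → 0x8040
  top 4b → 0x8 → and [RR]
  rd@[11:8]=0x0 ⇒ r0
  rs@[7:4]=0x4 ⇒ r4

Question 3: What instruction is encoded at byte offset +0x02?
@+02  big-endian(ac 00) = 0xac00
  op=0xac00>>12=0xa ⇒ inc (R)
  rd@[11:8]=0xc ⇒ r12

inc r12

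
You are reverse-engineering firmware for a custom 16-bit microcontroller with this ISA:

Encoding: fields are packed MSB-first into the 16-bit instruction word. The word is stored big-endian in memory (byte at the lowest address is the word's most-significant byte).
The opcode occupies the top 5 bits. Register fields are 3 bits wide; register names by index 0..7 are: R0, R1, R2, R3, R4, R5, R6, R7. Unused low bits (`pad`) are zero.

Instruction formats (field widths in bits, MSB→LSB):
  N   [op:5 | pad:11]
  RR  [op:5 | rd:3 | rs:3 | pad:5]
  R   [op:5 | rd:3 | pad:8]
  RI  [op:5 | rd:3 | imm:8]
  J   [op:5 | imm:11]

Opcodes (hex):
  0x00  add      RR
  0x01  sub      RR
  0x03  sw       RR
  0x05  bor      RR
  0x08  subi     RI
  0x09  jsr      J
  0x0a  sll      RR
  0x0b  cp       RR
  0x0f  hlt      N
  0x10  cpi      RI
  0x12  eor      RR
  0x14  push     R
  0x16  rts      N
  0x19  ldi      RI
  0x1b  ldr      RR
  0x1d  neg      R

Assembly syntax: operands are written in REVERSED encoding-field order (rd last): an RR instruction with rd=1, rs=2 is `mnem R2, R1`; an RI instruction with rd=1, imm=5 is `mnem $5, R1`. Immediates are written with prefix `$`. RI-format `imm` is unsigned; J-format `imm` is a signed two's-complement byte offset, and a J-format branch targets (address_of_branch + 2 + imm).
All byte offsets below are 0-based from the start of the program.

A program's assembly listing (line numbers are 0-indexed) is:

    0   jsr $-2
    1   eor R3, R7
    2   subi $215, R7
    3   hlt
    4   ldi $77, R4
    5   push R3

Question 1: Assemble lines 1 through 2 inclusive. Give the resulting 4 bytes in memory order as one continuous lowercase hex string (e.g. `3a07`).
1. eor fields op=0x12:5|rd=7:3|rs=3:3|pad=0:5 → word 9760h → 97 60
2. subi fields op=0x8:5|rd=7:3|imm=215:8 → word 47d7h → 47 d7

976047d7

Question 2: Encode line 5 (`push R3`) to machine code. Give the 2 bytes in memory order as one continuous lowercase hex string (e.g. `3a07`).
a300

L5: push op=0x14:5|rd=3:3|pad=0:8 ⇒ 0xa300 ⇒ big a3 00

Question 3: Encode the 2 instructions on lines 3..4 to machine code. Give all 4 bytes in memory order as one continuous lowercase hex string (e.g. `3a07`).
line 3 (hlt): pack op=0xf:5|pad=0:11 = 0x7800; big→ 78 00
line 4 (ldi): pack op=0x19:5|rd=4:3|imm=77:8 = 0xcc4d; big→ cc 4d

7800cc4d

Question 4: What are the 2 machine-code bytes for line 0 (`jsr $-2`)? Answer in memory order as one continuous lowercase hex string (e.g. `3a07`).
4ffe

L0: jsr op=0x9:5|imm=-2:11 ⇒ 0x4ffe ⇒ big 4f fe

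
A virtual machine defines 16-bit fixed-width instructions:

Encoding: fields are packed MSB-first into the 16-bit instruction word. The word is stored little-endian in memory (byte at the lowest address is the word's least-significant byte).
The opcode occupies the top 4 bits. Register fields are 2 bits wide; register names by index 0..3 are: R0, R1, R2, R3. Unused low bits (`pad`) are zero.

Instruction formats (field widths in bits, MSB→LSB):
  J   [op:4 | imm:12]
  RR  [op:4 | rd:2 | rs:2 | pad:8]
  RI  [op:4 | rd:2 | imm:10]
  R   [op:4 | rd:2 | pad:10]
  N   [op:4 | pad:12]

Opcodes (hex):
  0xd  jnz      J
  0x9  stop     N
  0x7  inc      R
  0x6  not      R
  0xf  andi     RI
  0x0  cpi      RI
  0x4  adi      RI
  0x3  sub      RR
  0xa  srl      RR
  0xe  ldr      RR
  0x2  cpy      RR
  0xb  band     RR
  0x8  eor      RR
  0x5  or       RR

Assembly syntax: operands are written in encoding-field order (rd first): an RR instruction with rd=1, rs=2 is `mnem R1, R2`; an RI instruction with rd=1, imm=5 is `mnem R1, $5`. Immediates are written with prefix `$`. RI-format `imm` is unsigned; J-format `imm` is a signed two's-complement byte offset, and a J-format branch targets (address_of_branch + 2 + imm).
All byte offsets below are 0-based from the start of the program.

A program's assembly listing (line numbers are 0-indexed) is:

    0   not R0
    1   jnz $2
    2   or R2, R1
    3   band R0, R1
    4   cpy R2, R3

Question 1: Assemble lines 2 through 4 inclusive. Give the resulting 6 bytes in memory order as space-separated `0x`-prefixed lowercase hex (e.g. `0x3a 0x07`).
0x00 0x59 0x00 0xb1 0x00 0x2b

L2: or op=0x5:4|rd=2:2|rs=1:2|pad=0:8 ⇒ 0x5900 ⇒ little 00 59
L3: band op=0xb:4|rd=0:2|rs=1:2|pad=0:8 ⇒ 0xb100 ⇒ little 00 b1
L4: cpy op=0x2:4|rd=2:2|rs=3:2|pad=0:8 ⇒ 0x2b00 ⇒ little 00 2b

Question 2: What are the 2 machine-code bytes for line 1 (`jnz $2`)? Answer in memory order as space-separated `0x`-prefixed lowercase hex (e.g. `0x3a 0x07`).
0x02 0xd0

L1: jnz op=0xd:4|imm=2:12 ⇒ 0xd002 ⇒ little 02 d0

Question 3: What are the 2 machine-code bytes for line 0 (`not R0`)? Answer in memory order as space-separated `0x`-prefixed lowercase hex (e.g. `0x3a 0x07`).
0x00 0x60

line 0 (not): pack op=0x6:4|rd=0:2|pad=0:10 = 0x6000; little→ 00 60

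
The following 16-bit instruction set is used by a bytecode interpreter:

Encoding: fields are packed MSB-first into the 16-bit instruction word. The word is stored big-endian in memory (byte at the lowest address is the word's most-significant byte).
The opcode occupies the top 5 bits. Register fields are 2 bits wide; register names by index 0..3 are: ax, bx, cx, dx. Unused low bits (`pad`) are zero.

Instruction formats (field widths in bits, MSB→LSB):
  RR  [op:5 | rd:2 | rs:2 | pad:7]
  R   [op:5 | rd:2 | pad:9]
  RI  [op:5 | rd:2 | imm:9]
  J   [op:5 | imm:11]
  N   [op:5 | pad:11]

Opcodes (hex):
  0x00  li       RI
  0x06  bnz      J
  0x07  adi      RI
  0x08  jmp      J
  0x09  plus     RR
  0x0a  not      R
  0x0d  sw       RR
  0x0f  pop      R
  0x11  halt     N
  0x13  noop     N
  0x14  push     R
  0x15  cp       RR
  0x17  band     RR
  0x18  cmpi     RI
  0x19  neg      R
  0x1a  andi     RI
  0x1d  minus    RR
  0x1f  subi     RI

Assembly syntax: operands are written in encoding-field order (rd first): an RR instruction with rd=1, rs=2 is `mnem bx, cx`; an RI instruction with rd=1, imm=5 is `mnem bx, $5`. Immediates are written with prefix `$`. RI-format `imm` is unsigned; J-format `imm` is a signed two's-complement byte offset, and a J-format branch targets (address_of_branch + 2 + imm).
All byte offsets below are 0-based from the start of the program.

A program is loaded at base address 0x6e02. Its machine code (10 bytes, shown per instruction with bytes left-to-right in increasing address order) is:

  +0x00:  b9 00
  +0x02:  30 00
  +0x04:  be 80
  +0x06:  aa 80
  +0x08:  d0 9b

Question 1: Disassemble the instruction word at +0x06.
cp bx, bx

@+06  big-endian(aa 80) = 0xaa80
  op=0xaa80>>11=0x15 ⇒ cp (RR)
  rd: (w>>9)&0x3=0x1 → bx
  rs: (w>>7)&0x3=0x1 → bx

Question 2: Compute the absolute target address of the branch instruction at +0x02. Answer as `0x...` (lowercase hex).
@+02  big-endian(30 00) = 0x3000
  op=0x3000>>11=0x6 ⇒ bnz (J)
  imm: (w>>0)&0x7ff=0x0 → $0
  target = base 0x6e02 + off 0x02 + 2 + imm 0 = 0x6e06

0x6e06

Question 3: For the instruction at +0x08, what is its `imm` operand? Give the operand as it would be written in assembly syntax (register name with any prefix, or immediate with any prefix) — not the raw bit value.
$155

@+08  big-endian(d0 9b) = 0xd09b
  opcode bits[15:11]=0x1a: andi/RI
  rd@[10:9]=0x0 ⇒ ax
  imm@[8:0]=0x9b ⇒ $155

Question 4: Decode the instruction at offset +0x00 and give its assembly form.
band ax, cx

off 0x00: read b9 00 as big → 0xb900
  top 5b → 0x17 → band [RR]
  rd: (w>>9)&0x3=0x0 → ax
  rs: (w>>7)&0x3=0x2 → cx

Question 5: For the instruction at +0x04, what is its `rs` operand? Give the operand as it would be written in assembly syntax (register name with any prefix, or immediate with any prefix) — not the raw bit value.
bx

+0x04: be 80 ⇒ word 0xbe80 (big)
  opcode bits[15:11]=0x17: band/RR
  rd: (w>>9)&0x3=0x3 → dx
  rs: (w>>7)&0x3=0x1 → bx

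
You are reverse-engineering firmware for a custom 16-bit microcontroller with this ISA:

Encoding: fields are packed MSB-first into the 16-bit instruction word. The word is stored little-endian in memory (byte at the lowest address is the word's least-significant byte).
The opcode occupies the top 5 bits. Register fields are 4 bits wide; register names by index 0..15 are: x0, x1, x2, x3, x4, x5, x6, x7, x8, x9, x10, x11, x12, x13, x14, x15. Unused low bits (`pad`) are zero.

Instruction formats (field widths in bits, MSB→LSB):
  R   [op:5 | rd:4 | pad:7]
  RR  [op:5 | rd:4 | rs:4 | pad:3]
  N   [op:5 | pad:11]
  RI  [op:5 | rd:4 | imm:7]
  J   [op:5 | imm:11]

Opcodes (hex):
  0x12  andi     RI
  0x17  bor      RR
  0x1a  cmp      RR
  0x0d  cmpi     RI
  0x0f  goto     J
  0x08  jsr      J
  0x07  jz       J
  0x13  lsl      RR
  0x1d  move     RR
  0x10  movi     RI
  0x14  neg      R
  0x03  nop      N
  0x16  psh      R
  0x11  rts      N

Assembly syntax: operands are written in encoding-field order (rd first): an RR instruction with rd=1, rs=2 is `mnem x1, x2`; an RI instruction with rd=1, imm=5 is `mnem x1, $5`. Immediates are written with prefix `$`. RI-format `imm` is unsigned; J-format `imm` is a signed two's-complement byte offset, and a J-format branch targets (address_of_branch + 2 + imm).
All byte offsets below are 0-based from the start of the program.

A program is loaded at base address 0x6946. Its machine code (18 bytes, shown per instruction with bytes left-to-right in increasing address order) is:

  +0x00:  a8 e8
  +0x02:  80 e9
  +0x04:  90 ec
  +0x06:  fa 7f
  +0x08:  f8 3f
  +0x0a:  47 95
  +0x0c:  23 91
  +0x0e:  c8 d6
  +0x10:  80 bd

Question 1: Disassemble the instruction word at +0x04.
move x9, x2

@+04  little-endian(90 ec) = 0xec90
  opcode bits[15:11]=0x1d: move/RR
  rd: (w>>7)&0xf=0x9 → x9
  rs: (w>>3)&0xf=0x2 → x2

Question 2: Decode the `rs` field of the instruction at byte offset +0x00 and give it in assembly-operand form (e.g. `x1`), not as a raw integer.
[00] a8 e8 → 0xe8a8
  top 5b → 0x1d → move [RR]
  rd: (w>>7)&0xf=0x1 → x1
  rs: (w>>3)&0xf=0x5 → x5

x5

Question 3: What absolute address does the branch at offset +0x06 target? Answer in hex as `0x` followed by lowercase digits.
[06] fa 7f → 0x7ffa
  op=0x7ffa>>11=0xf ⇒ goto (J)
  imm@[10:0]=0x7fa (s11→-6) ⇒ $-6
  target = base 0x6946 + off 0x06 + 2 + imm -6 = 0x6948

0x6948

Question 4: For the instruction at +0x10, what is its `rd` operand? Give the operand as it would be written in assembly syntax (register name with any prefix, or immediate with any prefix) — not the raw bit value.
off 0x10: read 80 bd as little → 0xbd80
  op=0xbd80>>11=0x17 ⇒ bor (RR)
  rd@[10:7]=0xb ⇒ x11
  rs@[6:3]=0x0 ⇒ x0

x11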